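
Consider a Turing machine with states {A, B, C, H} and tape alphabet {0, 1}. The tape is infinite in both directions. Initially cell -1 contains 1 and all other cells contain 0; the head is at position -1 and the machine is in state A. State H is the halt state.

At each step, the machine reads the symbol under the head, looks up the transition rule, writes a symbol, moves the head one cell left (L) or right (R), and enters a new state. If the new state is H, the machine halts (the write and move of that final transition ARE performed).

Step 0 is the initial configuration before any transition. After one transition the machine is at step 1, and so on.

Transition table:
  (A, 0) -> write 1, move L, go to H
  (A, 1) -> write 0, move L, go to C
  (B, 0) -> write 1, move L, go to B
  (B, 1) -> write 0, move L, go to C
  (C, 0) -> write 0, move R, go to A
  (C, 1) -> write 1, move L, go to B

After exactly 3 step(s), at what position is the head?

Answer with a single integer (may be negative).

Answer: -2

Derivation:
Step 1: in state A at pos -1, read 1 -> (A,1)->write 0,move L,goto C. Now: state=C, head=-2, tape[-3..0]=0000 (head:  ^)
Step 2: in state C at pos -2, read 0 -> (C,0)->write 0,move R,goto A. Now: state=A, head=-1, tape[-3..0]=0000 (head:   ^)
Step 3: in state A at pos -1, read 0 -> (A,0)->write 1,move L,goto H. Now: state=H, head=-2, tape[-3..0]=0010 (head:  ^)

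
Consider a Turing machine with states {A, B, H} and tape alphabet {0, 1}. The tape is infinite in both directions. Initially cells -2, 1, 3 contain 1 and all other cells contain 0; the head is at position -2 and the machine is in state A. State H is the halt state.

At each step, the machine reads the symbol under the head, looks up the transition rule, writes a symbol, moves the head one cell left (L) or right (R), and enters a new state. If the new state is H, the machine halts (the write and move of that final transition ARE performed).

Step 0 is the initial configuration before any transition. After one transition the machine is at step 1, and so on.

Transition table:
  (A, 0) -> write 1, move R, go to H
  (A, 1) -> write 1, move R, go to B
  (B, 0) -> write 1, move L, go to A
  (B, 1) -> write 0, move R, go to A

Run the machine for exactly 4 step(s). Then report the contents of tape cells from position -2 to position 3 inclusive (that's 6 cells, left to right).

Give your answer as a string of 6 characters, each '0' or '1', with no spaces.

Answer: 100101

Derivation:
Step 1: in state A at pos -2, read 1 -> (A,1)->write 1,move R,goto B. Now: state=B, head=-1, tape[-3..4]=01001010 (head:   ^)
Step 2: in state B at pos -1, read 0 -> (B,0)->write 1,move L,goto A. Now: state=A, head=-2, tape[-3..4]=01101010 (head:  ^)
Step 3: in state A at pos -2, read 1 -> (A,1)->write 1,move R,goto B. Now: state=B, head=-1, tape[-3..4]=01101010 (head:   ^)
Step 4: in state B at pos -1, read 1 -> (B,1)->write 0,move R,goto A. Now: state=A, head=0, tape[-3..4]=01001010 (head:    ^)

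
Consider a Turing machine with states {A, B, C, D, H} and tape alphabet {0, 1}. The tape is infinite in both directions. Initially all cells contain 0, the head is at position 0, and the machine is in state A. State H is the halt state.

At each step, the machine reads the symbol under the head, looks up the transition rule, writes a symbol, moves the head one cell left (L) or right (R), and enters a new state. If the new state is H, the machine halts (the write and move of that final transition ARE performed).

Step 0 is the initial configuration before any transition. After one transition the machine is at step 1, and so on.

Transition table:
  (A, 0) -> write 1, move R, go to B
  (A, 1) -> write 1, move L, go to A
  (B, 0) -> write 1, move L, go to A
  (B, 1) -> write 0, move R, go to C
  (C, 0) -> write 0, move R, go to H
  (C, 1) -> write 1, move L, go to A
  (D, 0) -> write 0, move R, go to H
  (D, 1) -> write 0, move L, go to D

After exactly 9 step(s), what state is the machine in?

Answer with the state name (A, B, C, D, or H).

Step 1: in state A at pos 0, read 0 -> (A,0)->write 1,move R,goto B. Now: state=B, head=1, tape[-1..2]=0100 (head:   ^)
Step 2: in state B at pos 1, read 0 -> (B,0)->write 1,move L,goto A. Now: state=A, head=0, tape[-1..2]=0110 (head:  ^)
Step 3: in state A at pos 0, read 1 -> (A,1)->write 1,move L,goto A. Now: state=A, head=-1, tape[-2..2]=00110 (head:  ^)
Step 4: in state A at pos -1, read 0 -> (A,0)->write 1,move R,goto B. Now: state=B, head=0, tape[-2..2]=01110 (head:   ^)
Step 5: in state B at pos 0, read 1 -> (B,1)->write 0,move R,goto C. Now: state=C, head=1, tape[-2..2]=01010 (head:    ^)
Step 6: in state C at pos 1, read 1 -> (C,1)->write 1,move L,goto A. Now: state=A, head=0, tape[-2..2]=01010 (head:   ^)
Step 7: in state A at pos 0, read 0 -> (A,0)->write 1,move R,goto B. Now: state=B, head=1, tape[-2..2]=01110 (head:    ^)
Step 8: in state B at pos 1, read 1 -> (B,1)->write 0,move R,goto C. Now: state=C, head=2, tape[-2..3]=011000 (head:     ^)
Step 9: in state C at pos 2, read 0 -> (C,0)->write 0,move R,goto H. Now: state=H, head=3, tape[-2..4]=0110000 (head:      ^)

Answer: H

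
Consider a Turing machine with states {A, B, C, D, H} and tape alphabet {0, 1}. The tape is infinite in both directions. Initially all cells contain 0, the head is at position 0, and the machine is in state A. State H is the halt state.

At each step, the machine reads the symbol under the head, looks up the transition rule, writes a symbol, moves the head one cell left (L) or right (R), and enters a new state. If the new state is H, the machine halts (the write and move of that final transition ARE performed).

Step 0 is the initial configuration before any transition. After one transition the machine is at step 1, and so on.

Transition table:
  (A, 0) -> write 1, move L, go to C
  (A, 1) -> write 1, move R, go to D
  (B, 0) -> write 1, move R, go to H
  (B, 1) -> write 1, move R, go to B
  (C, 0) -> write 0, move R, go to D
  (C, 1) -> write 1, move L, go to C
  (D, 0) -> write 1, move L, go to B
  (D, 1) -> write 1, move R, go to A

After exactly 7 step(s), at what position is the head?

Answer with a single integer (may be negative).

Step 1: in state A at pos 0, read 0 -> (A,0)->write 1,move L,goto C. Now: state=C, head=-1, tape[-2..1]=0010 (head:  ^)
Step 2: in state C at pos -1, read 0 -> (C,0)->write 0,move R,goto D. Now: state=D, head=0, tape[-2..1]=0010 (head:   ^)
Step 3: in state D at pos 0, read 1 -> (D,1)->write 1,move R,goto A. Now: state=A, head=1, tape[-2..2]=00100 (head:    ^)
Step 4: in state A at pos 1, read 0 -> (A,0)->write 1,move L,goto C. Now: state=C, head=0, tape[-2..2]=00110 (head:   ^)
Step 5: in state C at pos 0, read 1 -> (C,1)->write 1,move L,goto C. Now: state=C, head=-1, tape[-2..2]=00110 (head:  ^)
Step 6: in state C at pos -1, read 0 -> (C,0)->write 0,move R,goto D. Now: state=D, head=0, tape[-2..2]=00110 (head:   ^)
Step 7: in state D at pos 0, read 1 -> (D,1)->write 1,move R,goto A. Now: state=A, head=1, tape[-2..2]=00110 (head:    ^)

Answer: 1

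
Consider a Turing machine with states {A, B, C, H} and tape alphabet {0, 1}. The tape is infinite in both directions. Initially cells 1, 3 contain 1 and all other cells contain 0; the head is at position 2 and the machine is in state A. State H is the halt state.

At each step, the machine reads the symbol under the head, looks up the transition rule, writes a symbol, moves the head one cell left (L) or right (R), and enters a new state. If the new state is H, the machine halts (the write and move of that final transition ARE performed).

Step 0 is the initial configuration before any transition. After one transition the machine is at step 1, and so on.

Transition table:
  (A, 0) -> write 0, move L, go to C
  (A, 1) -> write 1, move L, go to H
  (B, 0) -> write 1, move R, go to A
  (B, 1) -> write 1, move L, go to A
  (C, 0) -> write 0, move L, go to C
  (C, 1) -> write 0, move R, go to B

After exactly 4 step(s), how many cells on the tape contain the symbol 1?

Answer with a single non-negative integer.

Answer: 2

Derivation:
Step 1: in state A at pos 2, read 0 -> (A,0)->write 0,move L,goto C. Now: state=C, head=1, tape[0..4]=01010 (head:  ^)
Step 2: in state C at pos 1, read 1 -> (C,1)->write 0,move R,goto B. Now: state=B, head=2, tape[0..4]=00010 (head:   ^)
Step 3: in state B at pos 2, read 0 -> (B,0)->write 1,move R,goto A. Now: state=A, head=3, tape[0..4]=00110 (head:    ^)
Step 4: in state A at pos 3, read 1 -> (A,1)->write 1,move L,goto H. Now: state=H, head=2, tape[0..4]=00110 (head:   ^)
Cells containing 1 after step 4: {2, 3} -> 2 cell(s)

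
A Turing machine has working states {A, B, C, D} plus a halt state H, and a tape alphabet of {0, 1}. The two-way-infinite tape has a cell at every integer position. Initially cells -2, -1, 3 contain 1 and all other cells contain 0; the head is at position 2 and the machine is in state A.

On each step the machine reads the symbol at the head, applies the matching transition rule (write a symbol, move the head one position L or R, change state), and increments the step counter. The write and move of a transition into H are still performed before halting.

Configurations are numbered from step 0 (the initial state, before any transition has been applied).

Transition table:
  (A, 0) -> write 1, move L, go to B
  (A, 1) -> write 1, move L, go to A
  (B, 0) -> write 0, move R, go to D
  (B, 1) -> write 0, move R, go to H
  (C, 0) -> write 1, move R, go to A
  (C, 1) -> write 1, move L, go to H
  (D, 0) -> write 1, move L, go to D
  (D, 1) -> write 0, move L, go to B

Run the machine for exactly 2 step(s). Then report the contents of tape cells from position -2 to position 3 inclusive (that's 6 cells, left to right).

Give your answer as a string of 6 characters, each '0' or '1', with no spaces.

Step 1: in state A at pos 2, read 0 -> (A,0)->write 1,move L,goto B. Now: state=B, head=1, tape[-3..4]=01100110 (head:     ^)
Step 2: in state B at pos 1, read 0 -> (B,0)->write 0,move R,goto D. Now: state=D, head=2, tape[-3..4]=01100110 (head:      ^)

Answer: 110011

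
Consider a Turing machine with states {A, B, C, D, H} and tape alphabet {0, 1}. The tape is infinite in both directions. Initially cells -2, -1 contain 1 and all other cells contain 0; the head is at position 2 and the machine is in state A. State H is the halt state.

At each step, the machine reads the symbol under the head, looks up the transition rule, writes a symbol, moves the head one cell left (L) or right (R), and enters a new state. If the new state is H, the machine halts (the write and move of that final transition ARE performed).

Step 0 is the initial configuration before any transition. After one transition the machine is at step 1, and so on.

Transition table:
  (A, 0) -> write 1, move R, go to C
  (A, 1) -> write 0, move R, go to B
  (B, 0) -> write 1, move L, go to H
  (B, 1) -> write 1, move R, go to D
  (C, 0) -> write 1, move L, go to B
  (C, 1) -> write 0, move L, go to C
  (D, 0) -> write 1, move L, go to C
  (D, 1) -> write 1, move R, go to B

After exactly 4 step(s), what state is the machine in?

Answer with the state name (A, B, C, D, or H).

Step 1: in state A at pos 2, read 0 -> (A,0)->write 1,move R,goto C. Now: state=C, head=3, tape[-3..4]=01100100 (head:       ^)
Step 2: in state C at pos 3, read 0 -> (C,0)->write 1,move L,goto B. Now: state=B, head=2, tape[-3..4]=01100110 (head:      ^)
Step 3: in state B at pos 2, read 1 -> (B,1)->write 1,move R,goto D. Now: state=D, head=3, tape[-3..4]=01100110 (head:       ^)
Step 4: in state D at pos 3, read 1 -> (D,1)->write 1,move R,goto B. Now: state=B, head=4, tape[-3..5]=011001100 (head:        ^)

Answer: B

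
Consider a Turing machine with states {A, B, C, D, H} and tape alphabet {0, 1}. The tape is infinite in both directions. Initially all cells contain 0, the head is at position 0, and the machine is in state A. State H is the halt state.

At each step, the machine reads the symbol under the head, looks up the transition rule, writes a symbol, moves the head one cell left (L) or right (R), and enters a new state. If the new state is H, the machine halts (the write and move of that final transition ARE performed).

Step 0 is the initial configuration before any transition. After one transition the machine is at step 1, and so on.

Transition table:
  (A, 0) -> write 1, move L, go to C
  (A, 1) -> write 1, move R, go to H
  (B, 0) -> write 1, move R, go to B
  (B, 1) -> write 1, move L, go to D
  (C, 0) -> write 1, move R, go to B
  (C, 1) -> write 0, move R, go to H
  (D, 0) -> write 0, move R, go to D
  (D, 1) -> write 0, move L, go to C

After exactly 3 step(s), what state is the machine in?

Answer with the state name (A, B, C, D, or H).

Answer: D

Derivation:
Step 1: in state A at pos 0, read 0 -> (A,0)->write 1,move L,goto C. Now: state=C, head=-1, tape[-2..1]=0010 (head:  ^)
Step 2: in state C at pos -1, read 0 -> (C,0)->write 1,move R,goto B. Now: state=B, head=0, tape[-2..1]=0110 (head:   ^)
Step 3: in state B at pos 0, read 1 -> (B,1)->write 1,move L,goto D. Now: state=D, head=-1, tape[-2..1]=0110 (head:  ^)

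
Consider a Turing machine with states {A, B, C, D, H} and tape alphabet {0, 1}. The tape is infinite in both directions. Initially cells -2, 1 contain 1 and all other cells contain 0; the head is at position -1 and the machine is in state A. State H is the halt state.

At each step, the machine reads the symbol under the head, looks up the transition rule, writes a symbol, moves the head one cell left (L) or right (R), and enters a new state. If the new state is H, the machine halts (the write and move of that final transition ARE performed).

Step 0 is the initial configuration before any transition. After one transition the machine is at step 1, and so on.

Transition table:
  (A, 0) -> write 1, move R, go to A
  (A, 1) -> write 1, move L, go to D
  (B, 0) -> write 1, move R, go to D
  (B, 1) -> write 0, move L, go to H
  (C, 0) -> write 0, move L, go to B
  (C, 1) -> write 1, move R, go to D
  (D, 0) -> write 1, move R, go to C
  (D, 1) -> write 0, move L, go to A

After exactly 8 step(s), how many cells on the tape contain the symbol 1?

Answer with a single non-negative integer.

Step 1: in state A at pos -1, read 0 -> (A,0)->write 1,move R,goto A. Now: state=A, head=0, tape[-3..2]=011010 (head:    ^)
Step 2: in state A at pos 0, read 0 -> (A,0)->write 1,move R,goto A. Now: state=A, head=1, tape[-3..2]=011110 (head:     ^)
Step 3: in state A at pos 1, read 1 -> (A,1)->write 1,move L,goto D. Now: state=D, head=0, tape[-3..2]=011110 (head:    ^)
Step 4: in state D at pos 0, read 1 -> (D,1)->write 0,move L,goto A. Now: state=A, head=-1, tape[-3..2]=011010 (head:   ^)
Step 5: in state A at pos -1, read 1 -> (A,1)->write 1,move L,goto D. Now: state=D, head=-2, tape[-3..2]=011010 (head:  ^)
Step 6: in state D at pos -2, read 1 -> (D,1)->write 0,move L,goto A. Now: state=A, head=-3, tape[-4..2]=0001010 (head:  ^)
Step 7: in state A at pos -3, read 0 -> (A,0)->write 1,move R,goto A. Now: state=A, head=-2, tape[-4..2]=0101010 (head:   ^)
Step 8: in state A at pos -2, read 0 -> (A,0)->write 1,move R,goto A. Now: state=A, head=-1, tape[-4..2]=0111010 (head:    ^)
Cells containing 1 after step 8: {-3, -2, -1, 1} -> 4 cell(s)

Answer: 4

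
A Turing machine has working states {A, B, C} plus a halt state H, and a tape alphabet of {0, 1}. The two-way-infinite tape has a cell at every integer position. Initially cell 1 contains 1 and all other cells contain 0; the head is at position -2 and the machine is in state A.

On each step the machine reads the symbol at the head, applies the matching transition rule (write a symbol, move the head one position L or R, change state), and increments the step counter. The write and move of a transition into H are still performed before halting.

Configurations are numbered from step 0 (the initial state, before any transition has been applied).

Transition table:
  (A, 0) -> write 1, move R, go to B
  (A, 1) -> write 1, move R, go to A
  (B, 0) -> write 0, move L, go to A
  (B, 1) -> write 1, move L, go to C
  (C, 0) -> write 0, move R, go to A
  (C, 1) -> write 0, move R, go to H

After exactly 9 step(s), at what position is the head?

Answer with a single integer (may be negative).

Step 1: in state A at pos -2, read 0 -> (A,0)->write 1,move R,goto B. Now: state=B, head=-1, tape[-3..2]=010010 (head:   ^)
Step 2: in state B at pos -1, read 0 -> (B,0)->write 0,move L,goto A. Now: state=A, head=-2, tape[-3..2]=010010 (head:  ^)
Step 3: in state A at pos -2, read 1 -> (A,1)->write 1,move R,goto A. Now: state=A, head=-1, tape[-3..2]=010010 (head:   ^)
Step 4: in state A at pos -1, read 0 -> (A,0)->write 1,move R,goto B. Now: state=B, head=0, tape[-3..2]=011010 (head:    ^)
Step 5: in state B at pos 0, read 0 -> (B,0)->write 0,move L,goto A. Now: state=A, head=-1, tape[-3..2]=011010 (head:   ^)
Step 6: in state A at pos -1, read 1 -> (A,1)->write 1,move R,goto A. Now: state=A, head=0, tape[-3..2]=011010 (head:    ^)
Step 7: in state A at pos 0, read 0 -> (A,0)->write 1,move R,goto B. Now: state=B, head=1, tape[-3..2]=011110 (head:     ^)
Step 8: in state B at pos 1, read 1 -> (B,1)->write 1,move L,goto C. Now: state=C, head=0, tape[-3..2]=011110 (head:    ^)
Step 9: in state C at pos 0, read 1 -> (C,1)->write 0,move R,goto H. Now: state=H, head=1, tape[-3..2]=011010 (head:     ^)

Answer: 1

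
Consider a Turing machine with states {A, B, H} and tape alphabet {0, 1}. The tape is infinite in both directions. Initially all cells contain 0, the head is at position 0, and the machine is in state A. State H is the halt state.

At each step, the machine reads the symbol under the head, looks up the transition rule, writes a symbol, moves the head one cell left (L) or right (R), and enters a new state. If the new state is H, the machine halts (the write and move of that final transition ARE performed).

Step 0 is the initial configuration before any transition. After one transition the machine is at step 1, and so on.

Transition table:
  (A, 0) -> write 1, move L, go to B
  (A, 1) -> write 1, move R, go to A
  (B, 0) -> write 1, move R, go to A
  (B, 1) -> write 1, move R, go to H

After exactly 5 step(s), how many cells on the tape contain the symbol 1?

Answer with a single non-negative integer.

Step 1: in state A at pos 0, read 0 -> (A,0)->write 1,move L,goto B. Now: state=B, head=-1, tape[-2..1]=0010 (head:  ^)
Step 2: in state B at pos -1, read 0 -> (B,0)->write 1,move R,goto A. Now: state=A, head=0, tape[-2..1]=0110 (head:   ^)
Step 3: in state A at pos 0, read 1 -> (A,1)->write 1,move R,goto A. Now: state=A, head=1, tape[-2..2]=01100 (head:    ^)
Step 4: in state A at pos 1, read 0 -> (A,0)->write 1,move L,goto B. Now: state=B, head=0, tape[-2..2]=01110 (head:   ^)
Step 5: in state B at pos 0, read 1 -> (B,1)->write 1,move R,goto H. Now: state=H, head=1, tape[-2..2]=01110 (head:    ^)
Cells containing 1 after step 5: {-1, 0, 1} -> 3 cell(s)

Answer: 3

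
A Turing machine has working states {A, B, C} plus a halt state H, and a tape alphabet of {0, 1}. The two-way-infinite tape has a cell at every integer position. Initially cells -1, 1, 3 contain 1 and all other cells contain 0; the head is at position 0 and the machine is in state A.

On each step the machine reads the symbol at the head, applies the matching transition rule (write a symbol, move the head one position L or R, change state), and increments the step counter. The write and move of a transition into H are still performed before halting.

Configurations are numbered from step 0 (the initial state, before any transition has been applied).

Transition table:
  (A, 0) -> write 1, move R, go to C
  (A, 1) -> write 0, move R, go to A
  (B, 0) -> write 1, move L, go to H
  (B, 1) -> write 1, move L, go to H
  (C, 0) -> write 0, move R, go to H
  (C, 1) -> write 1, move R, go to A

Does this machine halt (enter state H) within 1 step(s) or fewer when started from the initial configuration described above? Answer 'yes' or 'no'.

Step 1: in state A at pos 0, read 0 -> (A,0)->write 1,move R,goto C. Now: state=C, head=1, tape[-2..4]=0111010 (head:    ^)
After 1 step(s): state = C (not H) -> not halted within 1 -> no

Answer: no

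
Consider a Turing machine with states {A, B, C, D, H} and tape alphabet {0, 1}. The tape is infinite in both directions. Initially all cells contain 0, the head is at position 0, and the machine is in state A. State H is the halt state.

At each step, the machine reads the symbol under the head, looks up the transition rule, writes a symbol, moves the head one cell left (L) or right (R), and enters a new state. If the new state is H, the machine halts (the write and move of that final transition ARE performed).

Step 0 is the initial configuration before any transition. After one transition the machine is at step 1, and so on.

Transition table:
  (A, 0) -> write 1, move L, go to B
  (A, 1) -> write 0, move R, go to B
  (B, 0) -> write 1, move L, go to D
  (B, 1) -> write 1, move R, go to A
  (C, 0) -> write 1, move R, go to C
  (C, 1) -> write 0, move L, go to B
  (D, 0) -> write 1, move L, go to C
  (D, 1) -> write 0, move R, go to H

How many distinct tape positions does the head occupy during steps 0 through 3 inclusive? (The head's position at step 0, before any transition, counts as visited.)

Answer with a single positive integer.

Answer: 4

Derivation:
Step 1: in state A at pos 0, read 0 -> (A,0)->write 1,move L,goto B. Now: state=B, head=-1, tape[-2..1]=0010 (head:  ^)
Step 2: in state B at pos -1, read 0 -> (B,0)->write 1,move L,goto D. Now: state=D, head=-2, tape[-3..1]=00110 (head:  ^)
Step 3: in state D at pos -2, read 0 -> (D,0)->write 1,move L,goto C. Now: state=C, head=-3, tape[-4..1]=001110 (head:  ^)
Head positions at steps 0..3: starting at 0, distinct positions visited = {-3, -2, -1, 0} -> 4 position(s)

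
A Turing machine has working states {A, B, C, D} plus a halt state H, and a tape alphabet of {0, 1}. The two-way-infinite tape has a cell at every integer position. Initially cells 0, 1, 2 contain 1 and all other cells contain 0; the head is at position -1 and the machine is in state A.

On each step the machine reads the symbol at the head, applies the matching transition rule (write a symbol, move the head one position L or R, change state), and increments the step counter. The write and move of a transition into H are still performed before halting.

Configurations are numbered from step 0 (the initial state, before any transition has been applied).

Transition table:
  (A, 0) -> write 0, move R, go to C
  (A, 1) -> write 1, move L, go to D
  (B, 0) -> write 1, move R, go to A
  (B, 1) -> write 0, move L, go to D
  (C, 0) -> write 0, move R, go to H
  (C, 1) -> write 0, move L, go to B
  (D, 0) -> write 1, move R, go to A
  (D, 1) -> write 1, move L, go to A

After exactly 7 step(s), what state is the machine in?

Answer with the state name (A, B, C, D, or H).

Step 1: in state A at pos -1, read 0 -> (A,0)->write 0,move R,goto C. Now: state=C, head=0, tape[-2..3]=001110 (head:   ^)
Step 2: in state C at pos 0, read 1 -> (C,1)->write 0,move L,goto B. Now: state=B, head=-1, tape[-2..3]=000110 (head:  ^)
Step 3: in state B at pos -1, read 0 -> (B,0)->write 1,move R,goto A. Now: state=A, head=0, tape[-2..3]=010110 (head:   ^)
Step 4: in state A at pos 0, read 0 -> (A,0)->write 0,move R,goto C. Now: state=C, head=1, tape[-2..3]=010110 (head:    ^)
Step 5: in state C at pos 1, read 1 -> (C,1)->write 0,move L,goto B. Now: state=B, head=0, tape[-2..3]=010010 (head:   ^)
Step 6: in state B at pos 0, read 0 -> (B,0)->write 1,move R,goto A. Now: state=A, head=1, tape[-2..3]=011010 (head:    ^)
Step 7: in state A at pos 1, read 0 -> (A,0)->write 0,move R,goto C. Now: state=C, head=2, tape[-2..3]=011010 (head:     ^)

Answer: C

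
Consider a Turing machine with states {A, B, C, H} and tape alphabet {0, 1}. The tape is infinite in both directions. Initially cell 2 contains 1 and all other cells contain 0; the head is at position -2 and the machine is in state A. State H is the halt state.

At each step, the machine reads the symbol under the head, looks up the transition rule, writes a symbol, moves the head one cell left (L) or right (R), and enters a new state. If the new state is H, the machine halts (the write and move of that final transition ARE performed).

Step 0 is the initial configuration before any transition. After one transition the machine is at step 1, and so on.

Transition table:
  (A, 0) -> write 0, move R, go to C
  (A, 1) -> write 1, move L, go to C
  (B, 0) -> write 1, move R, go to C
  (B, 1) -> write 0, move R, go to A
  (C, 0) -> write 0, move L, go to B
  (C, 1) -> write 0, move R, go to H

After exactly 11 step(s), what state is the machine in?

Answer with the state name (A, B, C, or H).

Step 1: in state A at pos -2, read 0 -> (A,0)->write 0,move R,goto C. Now: state=C, head=-1, tape[-3..3]=0000010 (head:   ^)
Step 2: in state C at pos -1, read 0 -> (C,0)->write 0,move L,goto B. Now: state=B, head=-2, tape[-3..3]=0000010 (head:  ^)
Step 3: in state B at pos -2, read 0 -> (B,0)->write 1,move R,goto C. Now: state=C, head=-1, tape[-3..3]=0100010 (head:   ^)
Step 4: in state C at pos -1, read 0 -> (C,0)->write 0,move L,goto B. Now: state=B, head=-2, tape[-3..3]=0100010 (head:  ^)
Step 5: in state B at pos -2, read 1 -> (B,1)->write 0,move R,goto A. Now: state=A, head=-1, tape[-3..3]=0000010 (head:   ^)
Step 6: in state A at pos -1, read 0 -> (A,0)->write 0,move R,goto C. Now: state=C, head=0, tape[-3..3]=0000010 (head:    ^)
Step 7: in state C at pos 0, read 0 -> (C,0)->write 0,move L,goto B. Now: state=B, head=-1, tape[-3..3]=0000010 (head:   ^)
Step 8: in state B at pos -1, read 0 -> (B,0)->write 1,move R,goto C. Now: state=C, head=0, tape[-3..3]=0010010 (head:    ^)
Step 9: in state C at pos 0, read 0 -> (C,0)->write 0,move L,goto B. Now: state=B, head=-1, tape[-3..3]=0010010 (head:   ^)
Step 10: in state B at pos -1, read 1 -> (B,1)->write 0,move R,goto A. Now: state=A, head=0, tape[-3..3]=0000010 (head:    ^)
Step 11: in state A at pos 0, read 0 -> (A,0)->write 0,move R,goto C. Now: state=C, head=1, tape[-3..3]=0000010 (head:     ^)

Answer: C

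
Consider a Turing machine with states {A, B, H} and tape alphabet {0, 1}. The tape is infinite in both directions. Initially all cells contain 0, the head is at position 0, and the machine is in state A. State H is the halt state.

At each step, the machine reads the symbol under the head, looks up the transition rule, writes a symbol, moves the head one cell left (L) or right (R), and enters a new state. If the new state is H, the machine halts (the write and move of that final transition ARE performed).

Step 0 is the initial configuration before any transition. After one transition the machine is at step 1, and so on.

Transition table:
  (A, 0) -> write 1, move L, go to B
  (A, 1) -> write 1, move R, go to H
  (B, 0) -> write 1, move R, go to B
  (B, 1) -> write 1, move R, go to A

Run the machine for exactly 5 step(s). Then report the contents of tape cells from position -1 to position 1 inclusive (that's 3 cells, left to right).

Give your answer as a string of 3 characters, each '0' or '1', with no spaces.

Answer: 111

Derivation:
Step 1: in state A at pos 0, read 0 -> (A,0)->write 1,move L,goto B. Now: state=B, head=-1, tape[-2..1]=0010 (head:  ^)
Step 2: in state B at pos -1, read 0 -> (B,0)->write 1,move R,goto B. Now: state=B, head=0, tape[-2..1]=0110 (head:   ^)
Step 3: in state B at pos 0, read 1 -> (B,1)->write 1,move R,goto A. Now: state=A, head=1, tape[-2..2]=01100 (head:    ^)
Step 4: in state A at pos 1, read 0 -> (A,0)->write 1,move L,goto B. Now: state=B, head=0, tape[-2..2]=01110 (head:   ^)
Step 5: in state B at pos 0, read 1 -> (B,1)->write 1,move R,goto A. Now: state=A, head=1, tape[-2..2]=01110 (head:    ^)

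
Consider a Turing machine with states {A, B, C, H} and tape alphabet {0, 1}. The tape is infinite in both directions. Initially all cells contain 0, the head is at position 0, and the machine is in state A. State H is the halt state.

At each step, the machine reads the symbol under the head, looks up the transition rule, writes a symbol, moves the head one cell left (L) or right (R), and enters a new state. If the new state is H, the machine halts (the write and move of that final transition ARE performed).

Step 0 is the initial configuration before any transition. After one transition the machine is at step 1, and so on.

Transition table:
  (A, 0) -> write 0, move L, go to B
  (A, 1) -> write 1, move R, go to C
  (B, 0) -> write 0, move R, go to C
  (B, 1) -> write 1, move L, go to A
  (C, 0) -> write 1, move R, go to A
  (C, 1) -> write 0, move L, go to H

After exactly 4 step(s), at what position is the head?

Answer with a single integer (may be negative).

Step 1: in state A at pos 0, read 0 -> (A,0)->write 0,move L,goto B. Now: state=B, head=-1, tape[-2..1]=0000 (head:  ^)
Step 2: in state B at pos -1, read 0 -> (B,0)->write 0,move R,goto C. Now: state=C, head=0, tape[-2..1]=0000 (head:   ^)
Step 3: in state C at pos 0, read 0 -> (C,0)->write 1,move R,goto A. Now: state=A, head=1, tape[-2..2]=00100 (head:    ^)
Step 4: in state A at pos 1, read 0 -> (A,0)->write 0,move L,goto B. Now: state=B, head=0, tape[-2..2]=00100 (head:   ^)

Answer: 0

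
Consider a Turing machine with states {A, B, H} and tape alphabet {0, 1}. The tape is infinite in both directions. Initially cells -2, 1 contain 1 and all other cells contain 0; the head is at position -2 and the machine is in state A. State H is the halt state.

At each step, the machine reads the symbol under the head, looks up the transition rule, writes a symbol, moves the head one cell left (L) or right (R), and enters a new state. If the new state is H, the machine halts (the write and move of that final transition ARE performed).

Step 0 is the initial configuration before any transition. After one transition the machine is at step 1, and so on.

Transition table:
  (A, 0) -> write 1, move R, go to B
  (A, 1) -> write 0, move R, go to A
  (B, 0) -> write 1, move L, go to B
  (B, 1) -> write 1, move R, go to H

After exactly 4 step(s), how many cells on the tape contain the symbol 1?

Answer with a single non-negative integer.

Answer: 3

Derivation:
Step 1: in state A at pos -2, read 1 -> (A,1)->write 0,move R,goto A. Now: state=A, head=-1, tape[-3..2]=000010 (head:   ^)
Step 2: in state A at pos -1, read 0 -> (A,0)->write 1,move R,goto B. Now: state=B, head=0, tape[-3..2]=001010 (head:    ^)
Step 3: in state B at pos 0, read 0 -> (B,0)->write 1,move L,goto B. Now: state=B, head=-1, tape[-3..2]=001110 (head:   ^)
Step 4: in state B at pos -1, read 1 -> (B,1)->write 1,move R,goto H. Now: state=H, head=0, tape[-3..2]=001110 (head:    ^)
Cells containing 1 after step 4: {-1, 0, 1} -> 3 cell(s)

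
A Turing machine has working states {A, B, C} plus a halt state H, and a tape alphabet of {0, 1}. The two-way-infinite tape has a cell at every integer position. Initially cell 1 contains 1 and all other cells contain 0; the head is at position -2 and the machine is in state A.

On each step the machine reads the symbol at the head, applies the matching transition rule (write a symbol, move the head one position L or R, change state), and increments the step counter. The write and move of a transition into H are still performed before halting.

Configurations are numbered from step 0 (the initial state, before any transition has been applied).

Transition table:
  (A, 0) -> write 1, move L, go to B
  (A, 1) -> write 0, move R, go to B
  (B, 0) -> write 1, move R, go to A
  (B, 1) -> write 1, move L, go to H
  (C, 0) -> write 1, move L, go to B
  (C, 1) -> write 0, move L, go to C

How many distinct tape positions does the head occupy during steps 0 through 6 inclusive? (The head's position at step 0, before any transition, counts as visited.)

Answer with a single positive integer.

Step 1: in state A at pos -2, read 0 -> (A,0)->write 1,move L,goto B. Now: state=B, head=-3, tape[-4..2]=0010010 (head:  ^)
Step 2: in state B at pos -3, read 0 -> (B,0)->write 1,move R,goto A. Now: state=A, head=-2, tape[-4..2]=0110010 (head:   ^)
Step 3: in state A at pos -2, read 1 -> (A,1)->write 0,move R,goto B. Now: state=B, head=-1, tape[-4..2]=0100010 (head:    ^)
Step 4: in state B at pos -1, read 0 -> (B,0)->write 1,move R,goto A. Now: state=A, head=0, tape[-4..2]=0101010 (head:     ^)
Step 5: in state A at pos 0, read 0 -> (A,0)->write 1,move L,goto B. Now: state=B, head=-1, tape[-4..2]=0101110 (head:    ^)
Step 6: in state B at pos -1, read 1 -> (B,1)->write 1,move L,goto H. Now: state=H, head=-2, tape[-4..2]=0101110 (head:   ^)
Head positions at steps 0..6: starting at -2, distinct positions visited = {-3, -2, -1, 0} -> 4 position(s)

Answer: 4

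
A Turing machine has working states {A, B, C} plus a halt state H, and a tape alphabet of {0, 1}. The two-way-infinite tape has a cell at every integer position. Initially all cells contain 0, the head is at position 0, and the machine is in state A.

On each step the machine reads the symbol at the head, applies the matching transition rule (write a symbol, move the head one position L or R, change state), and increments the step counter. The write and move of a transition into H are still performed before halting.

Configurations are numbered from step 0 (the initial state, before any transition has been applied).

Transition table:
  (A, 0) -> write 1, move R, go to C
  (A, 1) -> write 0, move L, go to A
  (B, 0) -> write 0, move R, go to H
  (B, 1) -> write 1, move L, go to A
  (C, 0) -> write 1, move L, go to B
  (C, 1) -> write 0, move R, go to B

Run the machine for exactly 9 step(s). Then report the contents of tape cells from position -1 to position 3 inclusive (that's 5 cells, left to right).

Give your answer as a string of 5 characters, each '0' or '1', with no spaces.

Step 1: in state A at pos 0, read 0 -> (A,0)->write 1,move R,goto C. Now: state=C, head=1, tape[-1..2]=0100 (head:   ^)
Step 2: in state C at pos 1, read 0 -> (C,0)->write 1,move L,goto B. Now: state=B, head=0, tape[-1..2]=0110 (head:  ^)
Step 3: in state B at pos 0, read 1 -> (B,1)->write 1,move L,goto A. Now: state=A, head=-1, tape[-2..2]=00110 (head:  ^)
Step 4: in state A at pos -1, read 0 -> (A,0)->write 1,move R,goto C. Now: state=C, head=0, tape[-2..2]=01110 (head:   ^)
Step 5: in state C at pos 0, read 1 -> (C,1)->write 0,move R,goto B. Now: state=B, head=1, tape[-2..2]=01010 (head:    ^)
Step 6: in state B at pos 1, read 1 -> (B,1)->write 1,move L,goto A. Now: state=A, head=0, tape[-2..2]=01010 (head:   ^)
Step 7: in state A at pos 0, read 0 -> (A,0)->write 1,move R,goto C. Now: state=C, head=1, tape[-2..2]=01110 (head:    ^)
Step 8: in state C at pos 1, read 1 -> (C,1)->write 0,move R,goto B. Now: state=B, head=2, tape[-2..3]=011000 (head:     ^)
Step 9: in state B at pos 2, read 0 -> (B,0)->write 0,move R,goto H. Now: state=H, head=3, tape[-2..4]=0110000 (head:      ^)

Answer: 11000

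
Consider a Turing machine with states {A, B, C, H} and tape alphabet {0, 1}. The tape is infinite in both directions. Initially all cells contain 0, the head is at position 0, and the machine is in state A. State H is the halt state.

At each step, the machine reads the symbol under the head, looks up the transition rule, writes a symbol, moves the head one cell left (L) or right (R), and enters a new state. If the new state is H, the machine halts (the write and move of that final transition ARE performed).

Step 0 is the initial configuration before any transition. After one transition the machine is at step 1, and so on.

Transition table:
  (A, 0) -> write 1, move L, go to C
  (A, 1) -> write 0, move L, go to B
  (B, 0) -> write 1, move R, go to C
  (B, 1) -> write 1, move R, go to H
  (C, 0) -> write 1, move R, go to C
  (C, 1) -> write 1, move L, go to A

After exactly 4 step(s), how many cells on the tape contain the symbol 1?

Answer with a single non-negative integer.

Step 1: in state A at pos 0, read 0 -> (A,0)->write 1,move L,goto C. Now: state=C, head=-1, tape[-2..1]=0010 (head:  ^)
Step 2: in state C at pos -1, read 0 -> (C,0)->write 1,move R,goto C. Now: state=C, head=0, tape[-2..1]=0110 (head:   ^)
Step 3: in state C at pos 0, read 1 -> (C,1)->write 1,move L,goto A. Now: state=A, head=-1, tape[-2..1]=0110 (head:  ^)
Step 4: in state A at pos -1, read 1 -> (A,1)->write 0,move L,goto B. Now: state=B, head=-2, tape[-3..1]=00010 (head:  ^)
Cells containing 1 after step 4: {0} -> 1 cell(s)

Answer: 1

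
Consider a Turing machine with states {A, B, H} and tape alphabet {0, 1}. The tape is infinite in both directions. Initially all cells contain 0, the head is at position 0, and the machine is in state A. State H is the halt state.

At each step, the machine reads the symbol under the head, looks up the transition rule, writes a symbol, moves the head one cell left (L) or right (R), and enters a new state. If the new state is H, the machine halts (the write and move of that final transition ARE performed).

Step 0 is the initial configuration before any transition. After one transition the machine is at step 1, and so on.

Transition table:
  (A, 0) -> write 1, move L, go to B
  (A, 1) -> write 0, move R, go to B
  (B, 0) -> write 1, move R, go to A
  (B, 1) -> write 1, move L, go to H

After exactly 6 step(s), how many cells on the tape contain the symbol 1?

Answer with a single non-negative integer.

Step 1: in state A at pos 0, read 0 -> (A,0)->write 1,move L,goto B. Now: state=B, head=-1, tape[-2..1]=0010 (head:  ^)
Step 2: in state B at pos -1, read 0 -> (B,0)->write 1,move R,goto A. Now: state=A, head=0, tape[-2..1]=0110 (head:   ^)
Step 3: in state A at pos 0, read 1 -> (A,1)->write 0,move R,goto B. Now: state=B, head=1, tape[-2..2]=01000 (head:    ^)
Step 4: in state B at pos 1, read 0 -> (B,0)->write 1,move R,goto A. Now: state=A, head=2, tape[-2..3]=010100 (head:     ^)
Step 5: in state A at pos 2, read 0 -> (A,0)->write 1,move L,goto B. Now: state=B, head=1, tape[-2..3]=010110 (head:    ^)
Step 6: in state B at pos 1, read 1 -> (B,1)->write 1,move L,goto H. Now: state=H, head=0, tape[-2..3]=010110 (head:   ^)
Cells containing 1 after step 6: {-1, 1, 2} -> 3 cell(s)

Answer: 3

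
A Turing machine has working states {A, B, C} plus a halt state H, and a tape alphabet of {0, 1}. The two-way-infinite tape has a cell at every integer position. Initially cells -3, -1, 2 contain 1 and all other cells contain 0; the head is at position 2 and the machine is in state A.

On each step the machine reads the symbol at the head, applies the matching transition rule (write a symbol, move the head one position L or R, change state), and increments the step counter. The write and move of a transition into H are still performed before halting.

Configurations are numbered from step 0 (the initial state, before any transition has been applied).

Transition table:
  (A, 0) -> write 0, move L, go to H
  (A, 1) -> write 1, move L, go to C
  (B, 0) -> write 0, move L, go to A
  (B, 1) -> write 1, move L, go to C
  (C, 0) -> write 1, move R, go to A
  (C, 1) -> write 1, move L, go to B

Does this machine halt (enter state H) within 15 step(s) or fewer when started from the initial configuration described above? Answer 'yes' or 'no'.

Answer: yes

Derivation:
Step 1: in state A at pos 2, read 1 -> (A,1)->write 1,move L,goto C. Now: state=C, head=1, tape[-4..3]=01010010 (head:      ^)
Step 2: in state C at pos 1, read 0 -> (C,0)->write 1,move R,goto A. Now: state=A, head=2, tape[-4..3]=01010110 (head:       ^)
Step 3: in state A at pos 2, read 1 -> (A,1)->write 1,move L,goto C. Now: state=C, head=1, tape[-4..3]=01010110 (head:      ^)
Step 4: in state C at pos 1, read 1 -> (C,1)->write 1,move L,goto B. Now: state=B, head=0, tape[-4..3]=01010110 (head:     ^)
Step 5: in state B at pos 0, read 0 -> (B,0)->write 0,move L,goto A. Now: state=A, head=-1, tape[-4..3]=01010110 (head:    ^)
Step 6: in state A at pos -1, read 1 -> (A,1)->write 1,move L,goto C. Now: state=C, head=-2, tape[-4..3]=01010110 (head:   ^)
Step 7: in state C at pos -2, read 0 -> (C,0)->write 1,move R,goto A. Now: state=A, head=-1, tape[-4..3]=01110110 (head:    ^)
Step 8: in state A at pos -1, read 1 -> (A,1)->write 1,move L,goto C. Now: state=C, head=-2, tape[-4..3]=01110110 (head:   ^)
Step 9: in state C at pos -2, read 1 -> (C,1)->write 1,move L,goto B. Now: state=B, head=-3, tape[-4..3]=01110110 (head:  ^)
Step 10: in state B at pos -3, read 1 -> (B,1)->write 1,move L,goto C. Now: state=C, head=-4, tape[-5..3]=001110110 (head:  ^)
Step 11: in state C at pos -4, read 0 -> (C,0)->write 1,move R,goto A. Now: state=A, head=-3, tape[-5..3]=011110110 (head:   ^)
Step 12: in state A at pos -3, read 1 -> (A,1)->write 1,move L,goto C. Now: state=C, head=-4, tape[-5..3]=011110110 (head:  ^)
Step 13: in state C at pos -4, read 1 -> (C,1)->write 1,move L,goto B. Now: state=B, head=-5, tape[-6..3]=0011110110 (head:  ^)
Step 14: in state B at pos -5, read 0 -> (B,0)->write 0,move L,goto A. Now: state=A, head=-6, tape[-7..3]=00011110110 (head:  ^)
Step 15: in state A at pos -6, read 0 -> (A,0)->write 0,move L,goto H. Now: state=H, head=-7, tape[-8..3]=000011110110 (head:  ^)
State H reached at step 15; 15 <= 15 -> yes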